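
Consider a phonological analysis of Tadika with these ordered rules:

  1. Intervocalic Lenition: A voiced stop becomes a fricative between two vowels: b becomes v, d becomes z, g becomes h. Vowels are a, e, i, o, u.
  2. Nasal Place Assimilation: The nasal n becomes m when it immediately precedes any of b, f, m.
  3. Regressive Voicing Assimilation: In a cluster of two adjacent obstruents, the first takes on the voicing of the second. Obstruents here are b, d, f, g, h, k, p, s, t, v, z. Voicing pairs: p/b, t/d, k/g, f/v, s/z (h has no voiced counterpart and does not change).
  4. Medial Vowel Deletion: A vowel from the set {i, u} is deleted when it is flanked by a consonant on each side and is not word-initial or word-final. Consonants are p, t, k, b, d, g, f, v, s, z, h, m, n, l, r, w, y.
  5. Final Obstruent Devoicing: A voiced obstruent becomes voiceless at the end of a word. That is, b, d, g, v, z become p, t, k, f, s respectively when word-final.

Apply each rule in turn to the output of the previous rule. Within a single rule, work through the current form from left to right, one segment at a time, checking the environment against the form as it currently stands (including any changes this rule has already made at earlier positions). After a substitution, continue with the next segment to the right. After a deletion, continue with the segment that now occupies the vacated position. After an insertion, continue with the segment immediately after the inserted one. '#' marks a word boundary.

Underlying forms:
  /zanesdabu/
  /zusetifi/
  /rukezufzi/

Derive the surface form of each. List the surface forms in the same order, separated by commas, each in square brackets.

/zanesdabu/:
  1 Intervocalic Lenition: [zanesdabu] → [zanesdavu]
  2 Nasal Place Assimilation: no change — [zanesdavu]
  3 Regressive Voicing Assimilation: [zanesdavu] → [zanezdavu]
  4 Medial Vowel Deletion: no change — [zanezdavu]
  5 Final Obstruent Devoicing: no change — [zanezdavu]
/zusetifi/:
  1 Intervocalic Lenition: no change — [zusetifi]
  2 Nasal Place Assimilation: no change — [zusetifi]
  3 Regressive Voicing Assimilation: no change — [zusetifi]
  4 Medial Vowel Deletion: [zusetifi] → [zsetfi]
  5 Final Obstruent Devoicing: no change — [zsetfi]
/rukezufzi/:
  1 Intervocalic Lenition: no change — [rukezufzi]
  2 Nasal Place Assimilation: no change — [rukezufzi]
  3 Regressive Voicing Assimilation: [rukezufzi] → [rukezuvzi]
  4 Medial Vowel Deletion: [rukezuvzi] → [rkezvzi]
  5 Final Obstruent Devoicing: no change — [rkezvzi]

[zanezdavu], [zsetfi], [rkezvzi]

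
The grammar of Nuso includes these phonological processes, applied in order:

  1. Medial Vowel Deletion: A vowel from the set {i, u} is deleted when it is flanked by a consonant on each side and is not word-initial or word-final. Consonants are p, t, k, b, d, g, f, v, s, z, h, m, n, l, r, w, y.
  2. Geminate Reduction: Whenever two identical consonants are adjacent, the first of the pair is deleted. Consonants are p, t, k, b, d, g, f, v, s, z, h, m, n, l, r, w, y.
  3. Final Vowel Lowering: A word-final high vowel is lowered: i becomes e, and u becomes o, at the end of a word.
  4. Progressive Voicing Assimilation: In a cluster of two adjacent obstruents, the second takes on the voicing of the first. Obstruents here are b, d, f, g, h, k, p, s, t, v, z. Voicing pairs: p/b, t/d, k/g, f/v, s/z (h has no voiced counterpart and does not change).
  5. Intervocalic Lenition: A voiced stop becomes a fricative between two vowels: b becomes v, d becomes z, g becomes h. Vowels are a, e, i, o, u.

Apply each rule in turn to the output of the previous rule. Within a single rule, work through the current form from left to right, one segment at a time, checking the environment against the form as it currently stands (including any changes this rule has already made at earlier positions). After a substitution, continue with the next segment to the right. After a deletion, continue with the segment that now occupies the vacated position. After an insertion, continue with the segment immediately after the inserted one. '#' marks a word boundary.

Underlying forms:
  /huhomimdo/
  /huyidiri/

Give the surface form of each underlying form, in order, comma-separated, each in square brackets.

/huhomimdo/:
  1 Medial Vowel Deletion: [huhomimdo] → [hhommdo]
  2 Geminate Reduction: [hhommdo] → [homdo]
  3 Final Vowel Lowering: no change — [homdo]
  4 Progressive Voicing Assimilation: no change — [homdo]
  5 Intervocalic Lenition: no change — [homdo]
/huyidiri/:
  1 Medial Vowel Deletion: [huyidiri] → [hydri]
  2 Geminate Reduction: no change — [hydri]
  3 Final Vowel Lowering: [hydri] → [hydre]
  4 Progressive Voicing Assimilation: no change — [hydre]
  5 Intervocalic Lenition: no change — [hydre]

[homdo], [hydre]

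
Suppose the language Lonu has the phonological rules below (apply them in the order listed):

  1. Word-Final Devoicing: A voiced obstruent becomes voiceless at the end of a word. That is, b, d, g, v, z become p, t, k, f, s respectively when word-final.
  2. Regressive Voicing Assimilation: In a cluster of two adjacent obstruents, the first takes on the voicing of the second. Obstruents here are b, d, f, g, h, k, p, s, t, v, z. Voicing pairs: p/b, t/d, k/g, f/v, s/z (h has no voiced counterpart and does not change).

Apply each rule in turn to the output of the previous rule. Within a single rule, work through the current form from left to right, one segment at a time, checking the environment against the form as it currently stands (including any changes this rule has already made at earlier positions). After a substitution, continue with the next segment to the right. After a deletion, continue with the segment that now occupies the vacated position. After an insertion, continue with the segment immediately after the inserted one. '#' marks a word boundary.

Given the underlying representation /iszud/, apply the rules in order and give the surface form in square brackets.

[izzut]

1 Word-Final Devoicing: [iszud] → [iszut]
2 Regressive Voicing Assimilation: [iszut] → [izzut]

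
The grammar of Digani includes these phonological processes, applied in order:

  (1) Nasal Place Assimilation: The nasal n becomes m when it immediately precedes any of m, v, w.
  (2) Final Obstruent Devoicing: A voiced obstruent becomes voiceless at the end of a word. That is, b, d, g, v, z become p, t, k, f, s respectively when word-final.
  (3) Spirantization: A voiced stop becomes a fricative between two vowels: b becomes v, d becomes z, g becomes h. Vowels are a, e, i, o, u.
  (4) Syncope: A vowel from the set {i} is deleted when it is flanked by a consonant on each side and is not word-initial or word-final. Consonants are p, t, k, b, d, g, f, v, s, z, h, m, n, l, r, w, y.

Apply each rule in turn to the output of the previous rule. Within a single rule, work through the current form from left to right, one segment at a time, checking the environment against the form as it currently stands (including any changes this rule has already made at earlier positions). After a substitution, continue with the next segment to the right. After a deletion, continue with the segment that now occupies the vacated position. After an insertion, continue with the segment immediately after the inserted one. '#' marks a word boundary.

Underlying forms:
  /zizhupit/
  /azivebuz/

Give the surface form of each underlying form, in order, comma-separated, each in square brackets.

/zizhupit/:
  (1) Nasal Place Assimilation: no change — [zizhupit]
  (2) Final Obstruent Devoicing: no change — [zizhupit]
  (3) Spirantization: no change — [zizhupit]
  (4) Syncope: [zizhupit] → [zzhupt]
/azivebuz/:
  (1) Nasal Place Assimilation: no change — [azivebuz]
  (2) Final Obstruent Devoicing: [azivebuz] → [azivebus]
  (3) Spirantization: [azivebus] → [azivevus]
  (4) Syncope: [azivevus] → [azvevus]

[zzhupt], [azvevus]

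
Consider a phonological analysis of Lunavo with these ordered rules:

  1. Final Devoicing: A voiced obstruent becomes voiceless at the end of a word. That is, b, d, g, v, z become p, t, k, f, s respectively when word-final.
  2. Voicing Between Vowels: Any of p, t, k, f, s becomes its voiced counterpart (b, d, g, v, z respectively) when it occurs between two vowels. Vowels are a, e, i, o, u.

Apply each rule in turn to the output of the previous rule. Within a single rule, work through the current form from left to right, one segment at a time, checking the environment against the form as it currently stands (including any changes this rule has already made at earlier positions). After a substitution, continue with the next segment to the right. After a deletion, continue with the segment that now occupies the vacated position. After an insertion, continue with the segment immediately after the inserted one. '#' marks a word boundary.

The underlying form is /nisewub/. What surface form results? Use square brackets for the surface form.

1 Final Devoicing: [nisewub] → [nisewup]
2 Voicing Between Vowels: [nisewup] → [nizewup]

[nizewup]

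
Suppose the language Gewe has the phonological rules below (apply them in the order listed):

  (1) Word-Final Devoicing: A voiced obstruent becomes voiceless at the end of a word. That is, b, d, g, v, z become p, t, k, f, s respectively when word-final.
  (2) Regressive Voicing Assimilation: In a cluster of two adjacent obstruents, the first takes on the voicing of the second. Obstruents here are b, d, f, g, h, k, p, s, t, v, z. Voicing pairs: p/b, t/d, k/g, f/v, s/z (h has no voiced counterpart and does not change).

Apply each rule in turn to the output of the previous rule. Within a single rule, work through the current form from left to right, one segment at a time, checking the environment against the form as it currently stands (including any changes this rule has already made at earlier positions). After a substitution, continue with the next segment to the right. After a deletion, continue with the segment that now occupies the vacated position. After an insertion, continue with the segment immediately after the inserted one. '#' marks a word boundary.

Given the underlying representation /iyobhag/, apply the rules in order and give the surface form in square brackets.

[iyophak]

(1) Word-Final Devoicing: [iyobhag] → [iyobhak]
(2) Regressive Voicing Assimilation: [iyobhak] → [iyophak]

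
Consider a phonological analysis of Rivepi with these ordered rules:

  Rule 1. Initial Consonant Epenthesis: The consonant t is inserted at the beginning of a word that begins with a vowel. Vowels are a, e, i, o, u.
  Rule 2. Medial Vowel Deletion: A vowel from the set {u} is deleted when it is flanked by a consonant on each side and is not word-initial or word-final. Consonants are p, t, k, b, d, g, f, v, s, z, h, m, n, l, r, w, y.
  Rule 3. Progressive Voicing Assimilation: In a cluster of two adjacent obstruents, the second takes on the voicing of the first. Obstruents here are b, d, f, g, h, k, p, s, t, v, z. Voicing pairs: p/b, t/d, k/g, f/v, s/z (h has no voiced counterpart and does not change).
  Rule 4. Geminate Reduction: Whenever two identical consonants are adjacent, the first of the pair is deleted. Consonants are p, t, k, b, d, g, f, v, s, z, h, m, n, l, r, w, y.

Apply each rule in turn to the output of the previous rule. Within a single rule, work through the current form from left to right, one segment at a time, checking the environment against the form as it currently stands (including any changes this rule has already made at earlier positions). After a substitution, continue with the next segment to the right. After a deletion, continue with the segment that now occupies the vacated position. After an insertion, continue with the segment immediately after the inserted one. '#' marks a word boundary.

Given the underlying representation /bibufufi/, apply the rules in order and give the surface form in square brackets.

[bibvi]

Rule 1 Initial Consonant Epenthesis: no change — [bibufufi]
Rule 2 Medial Vowel Deletion: [bibufufi] → [bibffi]
Rule 3 Progressive Voicing Assimilation: [bibffi] → [bibvvi]
Rule 4 Geminate Reduction: [bibvvi] → [bibvi]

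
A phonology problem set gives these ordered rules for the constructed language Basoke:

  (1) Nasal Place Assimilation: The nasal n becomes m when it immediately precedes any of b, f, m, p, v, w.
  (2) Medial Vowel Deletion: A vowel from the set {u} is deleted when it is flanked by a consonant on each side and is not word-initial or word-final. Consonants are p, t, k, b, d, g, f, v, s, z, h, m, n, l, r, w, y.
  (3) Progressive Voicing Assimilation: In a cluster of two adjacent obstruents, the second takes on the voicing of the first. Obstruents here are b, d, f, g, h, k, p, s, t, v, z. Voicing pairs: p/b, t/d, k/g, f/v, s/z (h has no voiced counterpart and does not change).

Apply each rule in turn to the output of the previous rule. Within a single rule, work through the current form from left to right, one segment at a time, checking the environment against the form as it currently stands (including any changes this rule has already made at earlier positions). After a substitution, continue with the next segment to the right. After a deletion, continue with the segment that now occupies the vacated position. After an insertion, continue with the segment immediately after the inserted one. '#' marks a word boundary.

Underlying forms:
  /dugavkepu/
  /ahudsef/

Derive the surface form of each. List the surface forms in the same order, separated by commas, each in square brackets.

[dgavgepu], [ahtsef]

/dugavkepu/:
  (1) Nasal Place Assimilation: no change — [dugavkepu]
  (2) Medial Vowel Deletion: [dugavkepu] → [dgavkepu]
  (3) Progressive Voicing Assimilation: [dgavkepu] → [dgavgepu]
/ahudsef/:
  (1) Nasal Place Assimilation: no change — [ahudsef]
  (2) Medial Vowel Deletion: [ahudsef] → [ahdsef]
  (3) Progressive Voicing Assimilation: [ahdsef] → [ahtsef]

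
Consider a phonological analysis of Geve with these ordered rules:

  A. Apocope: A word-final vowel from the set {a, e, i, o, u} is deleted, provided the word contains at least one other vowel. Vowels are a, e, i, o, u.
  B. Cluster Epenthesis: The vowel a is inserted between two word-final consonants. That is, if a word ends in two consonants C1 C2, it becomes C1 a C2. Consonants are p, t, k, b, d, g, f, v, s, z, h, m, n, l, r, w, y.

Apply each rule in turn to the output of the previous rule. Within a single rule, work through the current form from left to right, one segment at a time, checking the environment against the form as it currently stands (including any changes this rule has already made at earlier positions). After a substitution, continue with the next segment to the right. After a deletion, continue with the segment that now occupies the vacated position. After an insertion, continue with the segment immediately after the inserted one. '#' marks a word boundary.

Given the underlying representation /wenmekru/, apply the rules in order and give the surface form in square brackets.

[wenmekar]

A Apocope: [wenmekru] → [wenmekr]
B Cluster Epenthesis: [wenmekr] → [wenmekar]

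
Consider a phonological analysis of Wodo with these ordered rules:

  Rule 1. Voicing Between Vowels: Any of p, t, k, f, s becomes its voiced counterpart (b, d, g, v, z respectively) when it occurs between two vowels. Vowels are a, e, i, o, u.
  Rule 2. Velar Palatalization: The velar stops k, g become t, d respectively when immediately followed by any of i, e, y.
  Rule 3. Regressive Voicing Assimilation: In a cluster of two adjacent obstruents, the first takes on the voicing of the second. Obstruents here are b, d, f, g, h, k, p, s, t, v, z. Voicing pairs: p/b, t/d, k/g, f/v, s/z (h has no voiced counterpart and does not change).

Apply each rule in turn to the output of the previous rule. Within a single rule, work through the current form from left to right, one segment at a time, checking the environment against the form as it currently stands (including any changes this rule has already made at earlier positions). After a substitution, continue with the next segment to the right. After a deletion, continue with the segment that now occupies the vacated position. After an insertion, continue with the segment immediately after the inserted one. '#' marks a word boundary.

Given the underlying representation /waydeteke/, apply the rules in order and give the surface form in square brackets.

Rule 1 Voicing Between Vowels: [waydeteke] → [waydedege]
Rule 2 Velar Palatalization: [waydedege] → [waydedede]
Rule 3 Regressive Voicing Assimilation: no change — [waydedede]

[waydedede]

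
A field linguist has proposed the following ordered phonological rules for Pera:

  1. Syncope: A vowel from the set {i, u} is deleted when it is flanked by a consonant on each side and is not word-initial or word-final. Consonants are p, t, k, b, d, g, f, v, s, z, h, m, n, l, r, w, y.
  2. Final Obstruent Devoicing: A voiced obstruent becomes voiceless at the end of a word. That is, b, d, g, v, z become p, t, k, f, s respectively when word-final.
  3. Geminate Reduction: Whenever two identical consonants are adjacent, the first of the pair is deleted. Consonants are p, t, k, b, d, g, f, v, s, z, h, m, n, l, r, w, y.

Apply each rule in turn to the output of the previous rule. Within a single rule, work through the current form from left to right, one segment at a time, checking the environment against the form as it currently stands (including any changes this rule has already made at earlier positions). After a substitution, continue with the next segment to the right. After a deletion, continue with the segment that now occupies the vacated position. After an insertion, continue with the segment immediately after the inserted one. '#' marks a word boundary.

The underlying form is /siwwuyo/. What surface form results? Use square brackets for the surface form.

[swyo]

1 Syncope: [siwwuyo] → [swwyo]
2 Final Obstruent Devoicing: no change — [swwyo]
3 Geminate Reduction: [swwyo] → [swyo]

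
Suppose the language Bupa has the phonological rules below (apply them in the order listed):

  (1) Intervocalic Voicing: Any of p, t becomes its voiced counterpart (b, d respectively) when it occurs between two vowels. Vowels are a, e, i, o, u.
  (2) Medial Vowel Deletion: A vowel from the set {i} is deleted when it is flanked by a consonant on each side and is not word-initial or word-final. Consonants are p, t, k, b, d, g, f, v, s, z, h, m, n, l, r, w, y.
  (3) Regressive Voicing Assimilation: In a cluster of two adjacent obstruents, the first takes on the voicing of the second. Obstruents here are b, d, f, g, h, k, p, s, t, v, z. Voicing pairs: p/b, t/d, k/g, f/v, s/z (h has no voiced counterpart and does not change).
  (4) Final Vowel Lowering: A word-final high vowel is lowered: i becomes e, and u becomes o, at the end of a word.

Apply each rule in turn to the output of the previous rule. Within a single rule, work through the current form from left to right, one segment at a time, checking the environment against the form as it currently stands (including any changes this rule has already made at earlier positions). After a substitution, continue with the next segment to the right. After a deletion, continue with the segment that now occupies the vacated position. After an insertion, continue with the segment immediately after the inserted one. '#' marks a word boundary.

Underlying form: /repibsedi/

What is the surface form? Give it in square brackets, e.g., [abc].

(1) Intervocalic Voicing: [repibsedi] → [rebibsedi]
(2) Medial Vowel Deletion: [rebibsedi] → [rebbsedi]
(3) Regressive Voicing Assimilation: [rebbsedi] → [rebpsedi]
(4) Final Vowel Lowering: [rebpsedi] → [rebpsede]

[rebpsede]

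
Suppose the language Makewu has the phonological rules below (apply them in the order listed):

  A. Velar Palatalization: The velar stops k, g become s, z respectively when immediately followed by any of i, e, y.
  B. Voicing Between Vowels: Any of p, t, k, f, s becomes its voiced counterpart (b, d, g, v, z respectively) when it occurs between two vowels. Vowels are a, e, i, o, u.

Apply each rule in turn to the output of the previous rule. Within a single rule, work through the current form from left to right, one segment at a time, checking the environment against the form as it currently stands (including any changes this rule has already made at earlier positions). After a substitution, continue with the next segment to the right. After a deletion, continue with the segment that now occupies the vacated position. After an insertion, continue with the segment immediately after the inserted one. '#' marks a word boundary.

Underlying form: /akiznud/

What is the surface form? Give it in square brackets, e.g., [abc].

[aziznud]

A Velar Palatalization: [akiznud] → [asiznud]
B Voicing Between Vowels: [asiznud] → [aziznud]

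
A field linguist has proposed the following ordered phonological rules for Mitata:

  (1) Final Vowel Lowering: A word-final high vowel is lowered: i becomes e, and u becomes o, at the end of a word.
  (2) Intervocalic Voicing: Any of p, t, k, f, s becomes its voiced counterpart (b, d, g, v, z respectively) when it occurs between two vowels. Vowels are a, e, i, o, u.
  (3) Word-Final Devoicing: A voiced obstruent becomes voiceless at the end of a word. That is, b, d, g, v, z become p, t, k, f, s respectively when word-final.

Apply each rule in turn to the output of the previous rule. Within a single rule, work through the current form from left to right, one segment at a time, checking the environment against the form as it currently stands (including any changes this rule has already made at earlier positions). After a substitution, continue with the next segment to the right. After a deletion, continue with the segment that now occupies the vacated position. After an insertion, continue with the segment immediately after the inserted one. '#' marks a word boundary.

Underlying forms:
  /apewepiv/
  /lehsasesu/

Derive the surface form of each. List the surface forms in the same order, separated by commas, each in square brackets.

/apewepiv/:
  (1) Final Vowel Lowering: no change — [apewepiv]
  (2) Intervocalic Voicing: [apewepiv] → [abewebiv]
  (3) Word-Final Devoicing: [abewebiv] → [abewebif]
/lehsasesu/:
  (1) Final Vowel Lowering: [lehsasesu] → [lehsaseso]
  (2) Intervocalic Voicing: [lehsaseso] → [lehsazezo]
  (3) Word-Final Devoicing: no change — [lehsazezo]

[abewebif], [lehsazezo]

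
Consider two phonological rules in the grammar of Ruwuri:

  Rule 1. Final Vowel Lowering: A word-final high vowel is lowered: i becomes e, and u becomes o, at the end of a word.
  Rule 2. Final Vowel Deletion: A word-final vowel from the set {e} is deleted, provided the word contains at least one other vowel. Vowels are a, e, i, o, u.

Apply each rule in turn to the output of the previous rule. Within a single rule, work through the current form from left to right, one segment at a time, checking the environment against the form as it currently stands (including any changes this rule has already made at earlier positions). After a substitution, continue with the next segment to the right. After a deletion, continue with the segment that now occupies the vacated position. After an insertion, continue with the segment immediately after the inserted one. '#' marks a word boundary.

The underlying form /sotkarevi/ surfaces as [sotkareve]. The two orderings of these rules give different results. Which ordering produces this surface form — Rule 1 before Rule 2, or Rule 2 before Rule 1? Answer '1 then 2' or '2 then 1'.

Order 1 then 2:
  1 Final Vowel Lowering: [sotkarevi] → [sotkareve]
  2 Final Vowel Deletion: [sotkareve] → [sotkarev]
  result: [sotkarev]
Order 2 then 1:
  2 Final Vowel Deletion: no change — [sotkarevi]
  1 Final Vowel Lowering: [sotkarevi] → [sotkareve]
  result: [sotkareve]

2 then 1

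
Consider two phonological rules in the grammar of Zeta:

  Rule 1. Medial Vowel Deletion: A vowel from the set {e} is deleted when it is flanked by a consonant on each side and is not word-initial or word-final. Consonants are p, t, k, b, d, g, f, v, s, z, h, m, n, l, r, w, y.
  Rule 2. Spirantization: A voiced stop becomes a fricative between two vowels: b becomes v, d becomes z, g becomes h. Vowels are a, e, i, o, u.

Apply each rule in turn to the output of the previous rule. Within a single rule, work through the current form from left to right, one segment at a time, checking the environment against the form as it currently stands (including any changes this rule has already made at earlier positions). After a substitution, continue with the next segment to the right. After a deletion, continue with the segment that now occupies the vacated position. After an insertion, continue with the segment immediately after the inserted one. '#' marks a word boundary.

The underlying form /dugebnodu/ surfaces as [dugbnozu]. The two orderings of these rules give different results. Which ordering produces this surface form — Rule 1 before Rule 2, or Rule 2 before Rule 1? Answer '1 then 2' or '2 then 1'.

Order 1 then 2:
  1 Medial Vowel Deletion: [dugebnodu] → [dugbnodu]
  2 Spirantization: [dugbnodu] → [dugbnozu]
  result: [dugbnozu]
Order 2 then 1:
  2 Spirantization: [dugebnodu] → [duhebnozu]
  1 Medial Vowel Deletion: [duhebnozu] → [duhbnozu]
  result: [duhbnozu]

1 then 2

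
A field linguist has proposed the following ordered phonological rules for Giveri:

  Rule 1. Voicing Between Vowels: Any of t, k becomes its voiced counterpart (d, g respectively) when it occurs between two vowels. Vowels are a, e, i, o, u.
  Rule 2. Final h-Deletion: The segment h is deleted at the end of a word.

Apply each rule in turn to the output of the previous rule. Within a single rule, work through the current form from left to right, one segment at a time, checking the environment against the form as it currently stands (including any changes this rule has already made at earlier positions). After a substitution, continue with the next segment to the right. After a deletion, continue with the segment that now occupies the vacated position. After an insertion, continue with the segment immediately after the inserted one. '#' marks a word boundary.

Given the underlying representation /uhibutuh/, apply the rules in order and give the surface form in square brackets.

Rule 1 Voicing Between Vowels: [uhibutuh] → [uhibuduh]
Rule 2 Final h-Deletion: [uhibuduh] → [uhibudu]

[uhibudu]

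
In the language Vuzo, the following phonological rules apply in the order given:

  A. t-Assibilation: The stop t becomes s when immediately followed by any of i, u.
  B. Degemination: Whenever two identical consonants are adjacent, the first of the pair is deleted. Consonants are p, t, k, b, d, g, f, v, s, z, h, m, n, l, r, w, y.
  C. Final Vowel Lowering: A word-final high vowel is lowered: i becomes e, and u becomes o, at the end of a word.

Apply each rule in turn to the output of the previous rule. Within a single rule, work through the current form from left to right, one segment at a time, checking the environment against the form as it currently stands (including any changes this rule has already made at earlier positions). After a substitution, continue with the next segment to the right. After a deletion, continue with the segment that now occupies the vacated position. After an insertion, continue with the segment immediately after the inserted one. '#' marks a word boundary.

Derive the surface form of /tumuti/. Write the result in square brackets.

[sumuse]

A t-Assibilation: [tumuti] → [sumusi]
B Degemination: no change — [sumusi]
C Final Vowel Lowering: [sumusi] → [sumuse]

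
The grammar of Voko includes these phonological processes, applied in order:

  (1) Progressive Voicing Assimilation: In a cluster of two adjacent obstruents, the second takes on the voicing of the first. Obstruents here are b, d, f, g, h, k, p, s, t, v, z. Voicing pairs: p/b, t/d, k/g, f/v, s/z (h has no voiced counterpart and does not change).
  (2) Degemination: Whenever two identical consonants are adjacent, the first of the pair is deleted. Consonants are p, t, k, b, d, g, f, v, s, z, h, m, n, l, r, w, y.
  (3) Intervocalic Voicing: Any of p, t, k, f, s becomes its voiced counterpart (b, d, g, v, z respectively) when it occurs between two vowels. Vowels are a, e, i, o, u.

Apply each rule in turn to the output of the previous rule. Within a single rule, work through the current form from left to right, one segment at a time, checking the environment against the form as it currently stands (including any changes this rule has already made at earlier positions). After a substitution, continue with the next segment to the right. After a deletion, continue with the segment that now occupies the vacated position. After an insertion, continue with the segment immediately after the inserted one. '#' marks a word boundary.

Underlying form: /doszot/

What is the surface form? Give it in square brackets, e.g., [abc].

(1) Progressive Voicing Assimilation: [doszot] → [dossot]
(2) Degemination: [dossot] → [dosot]
(3) Intervocalic Voicing: [dosot] → [dozot]

[dozot]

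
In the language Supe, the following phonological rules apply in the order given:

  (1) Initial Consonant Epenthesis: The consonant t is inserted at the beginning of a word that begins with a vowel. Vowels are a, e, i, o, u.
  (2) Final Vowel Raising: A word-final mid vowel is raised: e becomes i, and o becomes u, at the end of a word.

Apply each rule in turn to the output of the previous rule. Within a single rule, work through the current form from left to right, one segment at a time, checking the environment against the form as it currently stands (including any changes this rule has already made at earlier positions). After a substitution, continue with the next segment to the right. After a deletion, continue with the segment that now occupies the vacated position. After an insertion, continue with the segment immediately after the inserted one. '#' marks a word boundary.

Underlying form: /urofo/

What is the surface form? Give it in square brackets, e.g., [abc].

[turofu]

(1) Initial Consonant Epenthesis: [urofo] → [turofo]
(2) Final Vowel Raising: [turofo] → [turofu]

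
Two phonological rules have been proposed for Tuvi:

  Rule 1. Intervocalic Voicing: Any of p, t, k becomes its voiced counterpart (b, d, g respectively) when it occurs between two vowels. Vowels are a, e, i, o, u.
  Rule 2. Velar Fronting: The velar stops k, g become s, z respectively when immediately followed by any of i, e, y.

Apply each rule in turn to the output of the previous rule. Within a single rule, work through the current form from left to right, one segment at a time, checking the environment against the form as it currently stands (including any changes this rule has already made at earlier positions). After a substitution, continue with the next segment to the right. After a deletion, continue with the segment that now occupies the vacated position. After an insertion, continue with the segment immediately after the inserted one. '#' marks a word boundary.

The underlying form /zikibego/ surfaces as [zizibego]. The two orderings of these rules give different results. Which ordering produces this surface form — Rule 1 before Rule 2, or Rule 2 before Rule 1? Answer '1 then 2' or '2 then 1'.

1 then 2

Order 1 then 2:
  1 Intervocalic Voicing: [zikibego] → [zigibego]
  2 Velar Fronting: [zigibego] → [zizibego]
  result: [zizibego]
Order 2 then 1:
  2 Velar Fronting: [zikibego] → [zisibego]
  1 Intervocalic Voicing: no change — [zisibego]
  result: [zisibego]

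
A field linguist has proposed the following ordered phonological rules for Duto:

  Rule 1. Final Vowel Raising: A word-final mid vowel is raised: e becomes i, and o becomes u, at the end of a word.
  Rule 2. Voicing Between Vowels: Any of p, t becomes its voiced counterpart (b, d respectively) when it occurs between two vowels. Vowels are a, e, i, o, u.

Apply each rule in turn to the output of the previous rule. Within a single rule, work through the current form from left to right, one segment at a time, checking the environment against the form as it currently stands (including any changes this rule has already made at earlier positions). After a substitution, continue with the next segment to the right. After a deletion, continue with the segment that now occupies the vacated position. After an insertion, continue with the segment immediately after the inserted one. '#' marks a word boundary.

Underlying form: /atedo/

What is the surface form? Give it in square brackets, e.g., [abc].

Rule 1 Final Vowel Raising: [atedo] → [atedu]
Rule 2 Voicing Between Vowels: [atedu] → [adedu]

[adedu]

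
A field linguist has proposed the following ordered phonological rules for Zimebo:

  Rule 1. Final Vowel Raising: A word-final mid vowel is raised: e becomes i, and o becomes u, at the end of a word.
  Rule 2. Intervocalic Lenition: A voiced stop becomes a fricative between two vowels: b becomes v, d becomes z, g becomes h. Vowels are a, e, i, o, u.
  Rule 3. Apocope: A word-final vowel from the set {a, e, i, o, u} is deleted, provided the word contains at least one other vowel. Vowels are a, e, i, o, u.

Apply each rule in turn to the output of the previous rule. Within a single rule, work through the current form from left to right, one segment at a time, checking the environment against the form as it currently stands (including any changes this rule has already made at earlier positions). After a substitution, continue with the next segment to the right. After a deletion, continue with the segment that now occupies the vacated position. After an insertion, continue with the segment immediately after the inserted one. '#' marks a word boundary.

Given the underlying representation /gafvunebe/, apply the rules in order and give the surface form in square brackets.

Rule 1 Final Vowel Raising: [gafvunebe] → [gafvunebi]
Rule 2 Intervocalic Lenition: [gafvunebi] → [gafvunevi]
Rule 3 Apocope: [gafvunevi] → [gafvunev]

[gafvunev]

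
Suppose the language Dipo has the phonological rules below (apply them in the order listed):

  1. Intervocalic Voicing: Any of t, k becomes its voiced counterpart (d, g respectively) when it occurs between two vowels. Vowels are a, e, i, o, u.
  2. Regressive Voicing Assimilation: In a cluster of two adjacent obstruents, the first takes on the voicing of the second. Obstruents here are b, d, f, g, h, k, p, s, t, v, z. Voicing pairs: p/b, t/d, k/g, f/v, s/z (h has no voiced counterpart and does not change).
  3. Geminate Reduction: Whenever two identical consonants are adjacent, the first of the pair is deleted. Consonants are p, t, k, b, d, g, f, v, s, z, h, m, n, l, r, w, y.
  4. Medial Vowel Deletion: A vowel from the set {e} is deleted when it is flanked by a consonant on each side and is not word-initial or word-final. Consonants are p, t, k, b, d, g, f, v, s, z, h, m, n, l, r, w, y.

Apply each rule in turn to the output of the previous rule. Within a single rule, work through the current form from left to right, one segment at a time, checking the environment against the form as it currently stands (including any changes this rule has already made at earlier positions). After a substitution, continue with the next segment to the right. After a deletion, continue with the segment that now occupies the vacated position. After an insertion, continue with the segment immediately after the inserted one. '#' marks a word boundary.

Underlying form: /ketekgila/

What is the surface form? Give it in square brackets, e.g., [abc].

1 Intervocalic Voicing: [ketekgila] → [kedekgila]
2 Regressive Voicing Assimilation: [kedekgila] → [kedeggila]
3 Geminate Reduction: [kedeggila] → [kedegila]
4 Medial Vowel Deletion: [kedegila] → [kdgila]

[kdgila]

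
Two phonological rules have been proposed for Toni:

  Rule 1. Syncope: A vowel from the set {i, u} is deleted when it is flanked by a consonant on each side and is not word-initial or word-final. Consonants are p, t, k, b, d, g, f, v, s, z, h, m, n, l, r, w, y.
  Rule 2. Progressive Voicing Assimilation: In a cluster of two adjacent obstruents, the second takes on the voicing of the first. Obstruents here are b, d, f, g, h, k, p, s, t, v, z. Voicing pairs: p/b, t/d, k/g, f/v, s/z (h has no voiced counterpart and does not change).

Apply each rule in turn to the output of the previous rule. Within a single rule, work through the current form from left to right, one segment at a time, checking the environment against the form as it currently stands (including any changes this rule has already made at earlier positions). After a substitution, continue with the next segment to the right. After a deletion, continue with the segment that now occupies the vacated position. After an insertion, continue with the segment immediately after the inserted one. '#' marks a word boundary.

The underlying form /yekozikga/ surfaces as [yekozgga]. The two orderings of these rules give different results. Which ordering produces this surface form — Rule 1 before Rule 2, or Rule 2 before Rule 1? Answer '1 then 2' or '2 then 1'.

1 then 2

Order 1 then 2:
  1 Syncope: [yekozikga] → [yekozkga]
  2 Progressive Voicing Assimilation: [yekozkga] → [yekozgga]
  result: [yekozgga]
Order 2 then 1:
  2 Progressive Voicing Assimilation: [yekozikga] → [yekozikka]
  1 Syncope: [yekozikka] → [yekozkka]
  result: [yekozkka]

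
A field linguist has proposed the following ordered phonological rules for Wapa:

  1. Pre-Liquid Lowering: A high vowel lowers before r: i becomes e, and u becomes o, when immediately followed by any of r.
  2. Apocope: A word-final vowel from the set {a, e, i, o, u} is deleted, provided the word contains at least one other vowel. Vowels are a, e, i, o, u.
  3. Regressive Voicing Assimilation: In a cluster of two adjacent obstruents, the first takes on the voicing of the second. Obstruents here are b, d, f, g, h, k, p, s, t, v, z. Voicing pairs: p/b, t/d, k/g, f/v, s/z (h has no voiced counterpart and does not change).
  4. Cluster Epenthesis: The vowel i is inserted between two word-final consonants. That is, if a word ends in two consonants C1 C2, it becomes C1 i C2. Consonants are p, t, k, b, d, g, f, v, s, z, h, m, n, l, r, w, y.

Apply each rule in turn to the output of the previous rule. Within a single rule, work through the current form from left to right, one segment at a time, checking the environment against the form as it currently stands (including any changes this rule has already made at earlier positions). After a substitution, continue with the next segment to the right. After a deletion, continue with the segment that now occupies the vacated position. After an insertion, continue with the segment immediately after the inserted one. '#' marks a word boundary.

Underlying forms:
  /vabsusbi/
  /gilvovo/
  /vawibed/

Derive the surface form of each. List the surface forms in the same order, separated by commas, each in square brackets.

/vabsusbi/:
  1 Pre-Liquid Lowering: no change — [vabsusbi]
  2 Apocope: [vabsusbi] → [vabsusb]
  3 Regressive Voicing Assimilation: [vabsusb] → [vapsuzb]
  4 Cluster Epenthesis: [vapsuzb] → [vapsuzib]
/gilvovo/:
  1 Pre-Liquid Lowering: no change — [gilvovo]
  2 Apocope: [gilvovo] → [gilvov]
  3 Regressive Voicing Assimilation: no change — [gilvov]
  4 Cluster Epenthesis: no change — [gilvov]
/vawibed/:
  1 Pre-Liquid Lowering: no change — [vawibed]
  2 Apocope: no change — [vawibed]
  3 Regressive Voicing Assimilation: no change — [vawibed]
  4 Cluster Epenthesis: no change — [vawibed]

[vapsuzib], [gilvov], [vawibed]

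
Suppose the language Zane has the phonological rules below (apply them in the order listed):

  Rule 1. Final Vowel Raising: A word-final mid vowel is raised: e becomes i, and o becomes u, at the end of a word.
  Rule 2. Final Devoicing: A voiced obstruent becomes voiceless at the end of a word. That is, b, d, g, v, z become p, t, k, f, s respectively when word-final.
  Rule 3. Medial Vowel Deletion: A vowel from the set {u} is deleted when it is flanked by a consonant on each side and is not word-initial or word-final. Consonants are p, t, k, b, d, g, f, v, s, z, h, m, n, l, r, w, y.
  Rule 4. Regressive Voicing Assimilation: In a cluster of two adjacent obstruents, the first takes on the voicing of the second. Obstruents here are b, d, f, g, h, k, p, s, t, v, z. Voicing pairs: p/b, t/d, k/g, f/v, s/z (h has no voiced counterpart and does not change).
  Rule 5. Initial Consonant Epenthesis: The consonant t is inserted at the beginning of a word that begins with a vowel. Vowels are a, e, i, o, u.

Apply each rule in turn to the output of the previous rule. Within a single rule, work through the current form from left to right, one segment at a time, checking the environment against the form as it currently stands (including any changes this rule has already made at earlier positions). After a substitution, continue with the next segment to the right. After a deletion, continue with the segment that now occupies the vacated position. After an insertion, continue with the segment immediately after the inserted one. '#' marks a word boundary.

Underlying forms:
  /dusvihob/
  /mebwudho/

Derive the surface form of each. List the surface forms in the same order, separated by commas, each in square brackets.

/dusvihob/:
  Rule 1 Final Vowel Raising: no change — [dusvihob]
  Rule 2 Final Devoicing: [dusvihob] → [dusvihop]
  Rule 3 Medial Vowel Deletion: [dusvihop] → [dsvihop]
  Rule 4 Regressive Voicing Assimilation: [dsvihop] → [tzvihop]
  Rule 5 Initial Consonant Epenthesis: no change — [tzvihop]
/mebwudho/:
  Rule 1 Final Vowel Raising: [mebwudho] → [mebwudhu]
  Rule 2 Final Devoicing: no change — [mebwudhu]
  Rule 3 Medial Vowel Deletion: [mebwudhu] → [mebwdhu]
  Rule 4 Regressive Voicing Assimilation: [mebwdhu] → [mebwthu]
  Rule 5 Initial Consonant Epenthesis: no change — [mebwthu]

[tzvihop], [mebwthu]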